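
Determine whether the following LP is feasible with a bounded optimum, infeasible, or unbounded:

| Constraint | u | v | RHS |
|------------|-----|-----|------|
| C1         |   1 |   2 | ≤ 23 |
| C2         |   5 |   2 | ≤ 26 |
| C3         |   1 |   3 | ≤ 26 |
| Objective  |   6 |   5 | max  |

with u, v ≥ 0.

Feasible with a bounded optimal solution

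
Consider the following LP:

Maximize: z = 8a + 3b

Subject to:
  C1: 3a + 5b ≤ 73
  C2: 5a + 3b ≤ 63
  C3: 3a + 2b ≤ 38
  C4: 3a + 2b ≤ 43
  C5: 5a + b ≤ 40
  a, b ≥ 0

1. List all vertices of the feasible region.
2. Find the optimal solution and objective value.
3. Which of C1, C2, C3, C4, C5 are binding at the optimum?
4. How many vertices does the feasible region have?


1. (0, 0), (8, 0), (6, 10), (4.889, 11.67), (0, 14.6)
2. a = 6, b = 10, z = 78
3. C3, C5
4. 5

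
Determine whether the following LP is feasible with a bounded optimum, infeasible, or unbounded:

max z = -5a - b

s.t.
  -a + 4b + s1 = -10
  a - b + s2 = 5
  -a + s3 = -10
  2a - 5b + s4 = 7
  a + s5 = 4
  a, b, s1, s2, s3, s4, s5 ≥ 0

Infeasible (no feasible solution exists)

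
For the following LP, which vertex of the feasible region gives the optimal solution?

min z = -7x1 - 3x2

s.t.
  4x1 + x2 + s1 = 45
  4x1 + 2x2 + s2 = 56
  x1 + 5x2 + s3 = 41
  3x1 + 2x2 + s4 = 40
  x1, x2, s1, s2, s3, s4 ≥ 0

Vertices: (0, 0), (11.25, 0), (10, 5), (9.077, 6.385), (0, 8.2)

Evaluate the objective at each vertex of the feasible region:
  z(0, 0) = 0
  z(11.25, 0) = -78.75
  z(10, 5) = -85  ←
  z(9.077, 6.385) = -82.69
  z(0, 8.2) = -24.6
The minimum is at x1 = 10, x2 = 5.

(10, 5)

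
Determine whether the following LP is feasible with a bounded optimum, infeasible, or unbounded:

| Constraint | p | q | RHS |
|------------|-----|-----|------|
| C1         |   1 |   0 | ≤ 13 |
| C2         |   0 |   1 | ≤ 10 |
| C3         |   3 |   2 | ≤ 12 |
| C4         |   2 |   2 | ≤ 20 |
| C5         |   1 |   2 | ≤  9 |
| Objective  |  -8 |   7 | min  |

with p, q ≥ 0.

Feasible with a bounded optimal solution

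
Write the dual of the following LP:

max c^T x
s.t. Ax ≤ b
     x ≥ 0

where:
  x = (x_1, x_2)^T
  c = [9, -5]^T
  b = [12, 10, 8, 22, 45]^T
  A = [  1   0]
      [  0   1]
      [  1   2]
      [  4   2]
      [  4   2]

Primal max cᵀx s.t. Ax ≤ b, x ≥ 0  →  Dual min bᵀy s.t. Aᵀy ≥ c, y ≥ 0.

Minimize: z = 12y1 + 10y2 + 8y3 + 22y4 + 45y5

Subject to:
  y1 + y3 + 4y4 + 4y5 ≥ 9
  y2 + 2y3 + 2y4 + 2y5 ≥ -5
  y1, y2, y3, y4, y5 ≥ 0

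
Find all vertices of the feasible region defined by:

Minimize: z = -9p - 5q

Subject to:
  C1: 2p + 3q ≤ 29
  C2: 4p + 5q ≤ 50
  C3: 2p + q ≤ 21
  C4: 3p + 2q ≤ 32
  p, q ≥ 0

(0, 0), (10.5, 0), (10, 1), (8.571, 3.143), (2.5, 8), (0, 9.667)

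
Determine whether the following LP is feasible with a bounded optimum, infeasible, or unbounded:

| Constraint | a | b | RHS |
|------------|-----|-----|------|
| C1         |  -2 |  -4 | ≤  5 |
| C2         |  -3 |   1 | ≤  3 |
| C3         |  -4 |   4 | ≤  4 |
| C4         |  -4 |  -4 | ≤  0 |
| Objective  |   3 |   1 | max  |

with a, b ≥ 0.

Unbounded (objective can increase without bound)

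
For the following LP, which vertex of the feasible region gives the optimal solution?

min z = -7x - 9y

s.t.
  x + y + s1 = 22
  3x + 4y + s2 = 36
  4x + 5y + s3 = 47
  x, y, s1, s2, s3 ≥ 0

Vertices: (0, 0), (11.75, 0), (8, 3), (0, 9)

Evaluate the objective at each vertex of the feasible region:
  z(0, 0) = 0
  z(11.75, 0) = -82.25
  z(8, 3) = -83  ←
  z(0, 9) = -81
The minimum is at x = 8, y = 3.

(8, 3)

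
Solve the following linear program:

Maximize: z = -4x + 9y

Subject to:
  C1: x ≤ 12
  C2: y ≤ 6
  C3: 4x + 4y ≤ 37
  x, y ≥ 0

Evaluate the objective at each vertex of the feasible region:
  z(0, 0) = 0
  z(9.25, 0) = -37
  z(3.25, 6) = 41
  z(0, 6) = 54  ←
The maximum is at x = 0, y = 6.

x = 0, y = 6, z = 54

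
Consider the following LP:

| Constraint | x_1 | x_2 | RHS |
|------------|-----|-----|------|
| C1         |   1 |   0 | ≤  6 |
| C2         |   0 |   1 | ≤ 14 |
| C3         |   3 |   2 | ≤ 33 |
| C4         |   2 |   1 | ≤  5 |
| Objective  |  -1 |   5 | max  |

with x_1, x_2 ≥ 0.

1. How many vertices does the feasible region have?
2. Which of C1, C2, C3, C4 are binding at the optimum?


1. 3
2. C4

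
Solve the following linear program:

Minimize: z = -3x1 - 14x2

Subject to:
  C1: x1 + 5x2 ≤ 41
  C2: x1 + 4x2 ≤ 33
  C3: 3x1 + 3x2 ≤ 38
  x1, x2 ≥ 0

Evaluate the objective at each vertex of the feasible region:
  z(0, 0) = 0
  z(12.67, 0) = -38
  z(5.889, 6.778) = -112.6
  z(1, 8) = -115  ←
  z(0, 8.2) = -114.8
The minimum is at x1 = 1, x2 = 8.

x1 = 1, x2 = 8, z = -115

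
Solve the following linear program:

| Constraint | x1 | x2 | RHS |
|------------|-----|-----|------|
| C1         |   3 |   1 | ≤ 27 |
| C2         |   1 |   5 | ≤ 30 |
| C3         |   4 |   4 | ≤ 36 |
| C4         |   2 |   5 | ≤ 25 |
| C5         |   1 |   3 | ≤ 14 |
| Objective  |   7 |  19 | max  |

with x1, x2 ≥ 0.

Evaluate the objective at each vertex of the feasible region:
  z(0, 0) = 0
  z(9, 0) = 63
  z(6.667, 2.333) = 91
  z(5, 3) = 92  ←
  z(0, 4.667) = 88.67
The maximum is at x1 = 5, x2 = 3.

x1 = 5, x2 = 3, z = 92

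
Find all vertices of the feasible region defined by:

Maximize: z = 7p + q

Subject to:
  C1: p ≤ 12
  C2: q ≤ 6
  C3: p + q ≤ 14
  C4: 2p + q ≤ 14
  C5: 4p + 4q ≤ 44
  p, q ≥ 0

(0, 0), (7, 0), (4, 6), (0, 6)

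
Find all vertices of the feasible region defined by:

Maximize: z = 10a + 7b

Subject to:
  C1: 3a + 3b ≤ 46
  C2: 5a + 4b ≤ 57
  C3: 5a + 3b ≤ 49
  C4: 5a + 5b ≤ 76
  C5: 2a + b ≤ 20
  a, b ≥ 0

(0, 0), (9.8, 0), (5, 8), (0, 14.25)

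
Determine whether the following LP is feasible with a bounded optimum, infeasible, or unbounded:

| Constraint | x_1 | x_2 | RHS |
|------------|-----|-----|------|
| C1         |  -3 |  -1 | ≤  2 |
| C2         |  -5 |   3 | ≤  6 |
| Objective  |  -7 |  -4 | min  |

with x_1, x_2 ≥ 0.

Unbounded (objective can decrease without bound)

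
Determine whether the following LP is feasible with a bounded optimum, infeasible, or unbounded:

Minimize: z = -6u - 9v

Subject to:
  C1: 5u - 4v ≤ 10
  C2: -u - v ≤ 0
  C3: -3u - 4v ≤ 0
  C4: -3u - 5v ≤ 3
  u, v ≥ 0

Unbounded (objective can decrease without bound)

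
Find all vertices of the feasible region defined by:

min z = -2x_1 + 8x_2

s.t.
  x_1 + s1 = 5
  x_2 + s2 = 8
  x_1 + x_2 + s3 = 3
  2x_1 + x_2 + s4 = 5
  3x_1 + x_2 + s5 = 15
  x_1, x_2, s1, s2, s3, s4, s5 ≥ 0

(0, 0), (2.5, 0), (2, 1), (0, 3)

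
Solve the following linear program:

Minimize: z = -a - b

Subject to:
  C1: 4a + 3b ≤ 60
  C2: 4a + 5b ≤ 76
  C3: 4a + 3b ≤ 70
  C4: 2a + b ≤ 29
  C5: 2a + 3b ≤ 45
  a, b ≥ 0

Evaluate the objective at each vertex of the feasible region:
  z(0, 0) = 0
  z(14.5, 0) = -14.5
  z(13.5, 2) = -15.5
  z(9, 8) = -17  ←
  z(1.5, 14) = -15.5
  z(0, 15) = -15
The minimum is at a = 9, b = 8.

a = 9, b = 8, z = -17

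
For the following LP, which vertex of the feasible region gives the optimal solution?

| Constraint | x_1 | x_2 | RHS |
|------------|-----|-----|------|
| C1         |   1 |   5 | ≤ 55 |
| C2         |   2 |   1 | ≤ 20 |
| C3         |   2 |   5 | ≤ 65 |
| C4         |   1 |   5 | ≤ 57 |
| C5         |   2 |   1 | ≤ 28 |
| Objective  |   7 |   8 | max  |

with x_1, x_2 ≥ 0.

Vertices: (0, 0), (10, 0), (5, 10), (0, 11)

Evaluate the objective at each vertex of the feasible region:
  z(0, 0) = 0
  z(10, 0) = 70
  z(5, 10) = 115  ←
  z(0, 11) = 88
The maximum is at x_1 = 5, x_2 = 10.

(5, 10)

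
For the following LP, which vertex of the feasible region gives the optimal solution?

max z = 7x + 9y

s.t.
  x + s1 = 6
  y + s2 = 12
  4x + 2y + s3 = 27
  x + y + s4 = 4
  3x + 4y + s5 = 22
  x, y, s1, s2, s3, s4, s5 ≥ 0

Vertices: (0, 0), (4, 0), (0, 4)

Evaluate the objective at each vertex of the feasible region:
  z(0, 0) = 0
  z(4, 0) = 28
  z(0, 4) = 36  ←
The maximum is at x = 0, y = 4.

(0, 4)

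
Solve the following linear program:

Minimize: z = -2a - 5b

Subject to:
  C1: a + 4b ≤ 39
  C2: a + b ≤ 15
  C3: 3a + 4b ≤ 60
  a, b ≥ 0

Evaluate the objective at each vertex of the feasible region:
  z(0, 0) = 0
  z(15, 0) = -30
  z(7, 8) = -54  ←
  z(0, 9.75) = -48.75
The minimum is at a = 7, b = 8.

a = 7, b = 8, z = -54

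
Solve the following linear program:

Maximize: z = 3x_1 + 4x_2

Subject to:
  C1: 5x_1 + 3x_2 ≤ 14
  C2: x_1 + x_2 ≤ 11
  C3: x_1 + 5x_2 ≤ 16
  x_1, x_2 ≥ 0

Evaluate the objective at each vertex of the feasible region:
  z(0, 0) = 0
  z(2.8, 0) = 8.4
  z(1, 3) = 15  ←
  z(0, 3.2) = 12.8
The maximum is at x_1 = 1, x_2 = 3.

x_1 = 1, x_2 = 3, z = 15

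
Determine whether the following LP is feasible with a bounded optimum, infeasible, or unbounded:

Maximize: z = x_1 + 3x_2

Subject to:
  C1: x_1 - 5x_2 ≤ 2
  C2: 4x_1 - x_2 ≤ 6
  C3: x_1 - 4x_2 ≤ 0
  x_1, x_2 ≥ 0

Unbounded (objective can increase without bound)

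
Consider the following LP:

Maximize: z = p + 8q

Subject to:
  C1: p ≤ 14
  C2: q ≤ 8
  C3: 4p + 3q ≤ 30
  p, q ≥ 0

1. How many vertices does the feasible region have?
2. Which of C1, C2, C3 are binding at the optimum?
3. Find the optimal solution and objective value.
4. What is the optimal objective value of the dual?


1. 4
2. C2, C3
3. p = 1.5, q = 8, z = 65.5
4. 65.5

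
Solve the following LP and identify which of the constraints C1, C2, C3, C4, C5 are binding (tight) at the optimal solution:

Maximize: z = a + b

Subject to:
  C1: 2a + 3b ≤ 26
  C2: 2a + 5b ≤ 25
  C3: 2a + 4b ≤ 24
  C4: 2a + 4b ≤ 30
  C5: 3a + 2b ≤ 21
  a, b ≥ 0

At a = 5, b = 3, compute slack b - a·x for each constraint:
  C1: 26 − 19 = 7  (slack)
  C2: 25 − 25 = 0  (binding)
  C3: 24 − 22 = 2  (slack)
  C4: 30 − 22 = 8  (slack)
  C5: 21 − 21 = 0  (binding)

Optimal: a = 5, b = 3
Binding: C2, C5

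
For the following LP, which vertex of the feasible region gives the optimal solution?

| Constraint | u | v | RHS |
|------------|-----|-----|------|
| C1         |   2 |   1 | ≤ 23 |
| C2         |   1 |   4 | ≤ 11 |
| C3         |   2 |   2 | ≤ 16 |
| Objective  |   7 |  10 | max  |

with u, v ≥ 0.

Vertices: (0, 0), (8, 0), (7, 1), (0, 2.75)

Evaluate the objective at each vertex of the feasible region:
  z(0, 0) = 0
  z(8, 0) = 56
  z(7, 1) = 59  ←
  z(0, 2.75) = 27.5
The maximum is at u = 7, v = 1.

(7, 1)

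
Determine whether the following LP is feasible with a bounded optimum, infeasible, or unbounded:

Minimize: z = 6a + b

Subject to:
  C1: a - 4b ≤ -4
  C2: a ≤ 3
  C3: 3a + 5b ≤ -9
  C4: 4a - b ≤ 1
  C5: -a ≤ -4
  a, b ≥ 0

Infeasible (no feasible solution exists)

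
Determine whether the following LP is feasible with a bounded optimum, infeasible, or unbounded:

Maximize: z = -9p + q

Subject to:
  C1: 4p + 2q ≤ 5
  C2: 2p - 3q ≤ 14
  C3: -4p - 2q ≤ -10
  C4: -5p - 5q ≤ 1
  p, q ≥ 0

Infeasible (no feasible solution exists)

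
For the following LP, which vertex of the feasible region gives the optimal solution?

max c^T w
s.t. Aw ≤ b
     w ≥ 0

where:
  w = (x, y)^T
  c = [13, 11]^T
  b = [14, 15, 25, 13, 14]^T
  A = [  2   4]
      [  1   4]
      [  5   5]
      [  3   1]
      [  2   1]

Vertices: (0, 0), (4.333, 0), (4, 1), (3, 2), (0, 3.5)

Evaluate the objective at each vertex of the feasible region:
  z(0, 0) = 0
  z(4.333, 0) = 56.33
  z(4, 1) = 63  ←
  z(3, 2) = 61
  z(0, 3.5) = 38.5
The maximum is at x = 4, y = 1.

(4, 1)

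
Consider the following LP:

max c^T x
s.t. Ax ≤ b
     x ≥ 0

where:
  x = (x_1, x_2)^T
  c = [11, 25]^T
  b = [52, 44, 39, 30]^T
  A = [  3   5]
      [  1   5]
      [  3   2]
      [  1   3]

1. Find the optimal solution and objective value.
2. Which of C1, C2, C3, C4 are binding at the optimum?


1. x_1 = 4, x_2 = 8, z = 244
2. C1, C2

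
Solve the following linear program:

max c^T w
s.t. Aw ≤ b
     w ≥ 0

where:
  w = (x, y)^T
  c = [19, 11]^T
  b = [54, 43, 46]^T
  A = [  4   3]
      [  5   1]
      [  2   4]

Evaluate the objective at each vertex of the feasible region:
  z(0, 0) = 0
  z(8.6, 0) = 163.4
  z(7, 8) = 221  ←
  z(0, 11.5) = 126.5
The maximum is at x = 7, y = 8.

x = 7, y = 8, z = 221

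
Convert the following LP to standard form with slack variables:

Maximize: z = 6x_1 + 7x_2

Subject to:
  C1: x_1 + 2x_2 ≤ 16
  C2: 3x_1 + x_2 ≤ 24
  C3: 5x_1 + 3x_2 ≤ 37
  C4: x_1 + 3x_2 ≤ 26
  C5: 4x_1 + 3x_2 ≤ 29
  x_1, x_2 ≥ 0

max z = 6x_1 + 7x_2

s.t.
  x_1 + 2x_2 + s1 = 16
  3x_1 + x_2 + s2 = 24
  5x_1 + 3x_2 + s3 = 37
  x_1 + 3x_2 + s4 = 26
  4x_1 + 3x_2 + s5 = 29
  x_1, x_2, s1, s2, s3, s4, s5 ≥ 0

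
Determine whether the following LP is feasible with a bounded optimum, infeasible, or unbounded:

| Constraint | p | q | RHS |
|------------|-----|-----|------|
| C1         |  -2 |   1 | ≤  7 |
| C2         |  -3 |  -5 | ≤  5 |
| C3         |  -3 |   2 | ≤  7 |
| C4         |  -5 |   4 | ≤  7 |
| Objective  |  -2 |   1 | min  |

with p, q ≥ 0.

Unbounded (objective can decrease without bound)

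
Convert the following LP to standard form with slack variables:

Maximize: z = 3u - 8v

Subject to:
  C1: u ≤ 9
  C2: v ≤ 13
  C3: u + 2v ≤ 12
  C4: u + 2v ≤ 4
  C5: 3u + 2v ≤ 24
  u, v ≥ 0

max z = 3u - 8v

s.t.
  u + s1 = 9
  v + s2 = 13
  u + 2v + s3 = 12
  u + 2v + s4 = 4
  3u + 2v + s5 = 24
  u, v, s1, s2, s3, s4, s5 ≥ 0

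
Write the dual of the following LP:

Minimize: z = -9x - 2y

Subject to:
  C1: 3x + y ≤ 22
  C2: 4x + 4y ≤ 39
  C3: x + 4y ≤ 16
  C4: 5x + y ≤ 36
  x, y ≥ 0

Primal min cᵀx s.t. Ax ≤ b, x ≥ 0  →  Dual max −bᵀy s.t. Aᵀy ≥ −c, y ≥ 0.

Maximize: z = -22y1 - 39y2 - 16y3 - 36y4

Subject to:
  3y1 + 4y2 + y3 + 5y4 ≥ 9
  y1 + 4y2 + 4y3 + y4 ≥ 2
  y1, y2, y3, y4 ≥ 0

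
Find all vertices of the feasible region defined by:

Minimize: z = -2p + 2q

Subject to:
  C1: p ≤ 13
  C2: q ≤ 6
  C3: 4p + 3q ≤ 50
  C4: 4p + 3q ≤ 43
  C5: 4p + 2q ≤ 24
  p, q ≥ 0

(0, 0), (6, 0), (3, 6), (0, 6)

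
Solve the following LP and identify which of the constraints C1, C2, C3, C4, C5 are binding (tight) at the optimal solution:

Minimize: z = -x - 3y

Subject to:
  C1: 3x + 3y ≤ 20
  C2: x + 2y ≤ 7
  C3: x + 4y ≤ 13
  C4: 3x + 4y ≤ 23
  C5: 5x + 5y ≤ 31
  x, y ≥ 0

At x = 1, y = 3, compute slack b - a·x for each constraint:
  C1: 20 − 12 = 8  (slack)
  C2: 7 − 7 = 0  (binding)
  C3: 13 − 13 = 0  (binding)
  C4: 23 − 15 = 8  (slack)
  C5: 31 − 20 = 11  (slack)

Optimal: x = 1, y = 3
Binding: C2, C3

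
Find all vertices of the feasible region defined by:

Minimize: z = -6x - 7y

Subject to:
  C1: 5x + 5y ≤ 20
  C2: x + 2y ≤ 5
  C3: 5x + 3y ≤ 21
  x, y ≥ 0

(0, 0), (4, 0), (3, 1), (0, 2.5)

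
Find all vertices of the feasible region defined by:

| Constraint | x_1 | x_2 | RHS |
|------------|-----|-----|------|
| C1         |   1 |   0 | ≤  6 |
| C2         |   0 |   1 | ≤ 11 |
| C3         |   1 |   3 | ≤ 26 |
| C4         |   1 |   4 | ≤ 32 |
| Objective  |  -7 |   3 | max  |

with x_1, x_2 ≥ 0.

(0, 0), (6, 0), (6, 6.5), (0, 8)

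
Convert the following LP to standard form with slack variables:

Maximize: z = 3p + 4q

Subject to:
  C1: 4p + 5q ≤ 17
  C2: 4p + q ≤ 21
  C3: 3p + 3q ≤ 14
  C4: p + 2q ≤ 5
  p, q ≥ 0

max z = 3p + 4q

s.t.
  4p + 5q + s1 = 17
  4p + q + s2 = 21
  3p + 3q + s3 = 14
  p + 2q + s4 = 5
  p, q, s1, s2, s3, s4 ≥ 0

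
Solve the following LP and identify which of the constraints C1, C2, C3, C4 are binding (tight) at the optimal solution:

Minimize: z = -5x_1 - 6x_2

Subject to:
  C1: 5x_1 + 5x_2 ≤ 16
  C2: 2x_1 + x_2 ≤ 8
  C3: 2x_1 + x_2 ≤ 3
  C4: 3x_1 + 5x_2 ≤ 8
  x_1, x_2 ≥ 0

At x_1 = 1, x_2 = 1, compute slack b - a·x for each constraint:
  C1: 16 − 10 = 6  (slack)
  C2: 8 − 3 = 5  (slack)
  C3: 3 − 3 = 0  (binding)
  C4: 8 − 8 = 0  (binding)

Optimal: x_1 = 1, x_2 = 1
Binding: C3, C4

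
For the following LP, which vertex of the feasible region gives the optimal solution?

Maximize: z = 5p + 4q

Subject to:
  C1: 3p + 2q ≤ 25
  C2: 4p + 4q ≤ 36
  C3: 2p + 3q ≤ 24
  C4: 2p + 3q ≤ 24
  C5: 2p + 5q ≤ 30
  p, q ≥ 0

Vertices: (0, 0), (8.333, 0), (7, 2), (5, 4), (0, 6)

Evaluate the objective at each vertex of the feasible region:
  z(0, 0) = 0
  z(8.333, 0) = 41.67
  z(7, 2) = 43  ←
  z(5, 4) = 41
  z(0, 6) = 24
The maximum is at p = 7, q = 2.

(7, 2)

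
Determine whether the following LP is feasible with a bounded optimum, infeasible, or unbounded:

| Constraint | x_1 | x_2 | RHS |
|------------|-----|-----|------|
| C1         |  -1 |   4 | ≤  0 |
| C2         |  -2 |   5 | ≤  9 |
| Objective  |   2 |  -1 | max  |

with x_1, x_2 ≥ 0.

Unbounded (objective can increase without bound)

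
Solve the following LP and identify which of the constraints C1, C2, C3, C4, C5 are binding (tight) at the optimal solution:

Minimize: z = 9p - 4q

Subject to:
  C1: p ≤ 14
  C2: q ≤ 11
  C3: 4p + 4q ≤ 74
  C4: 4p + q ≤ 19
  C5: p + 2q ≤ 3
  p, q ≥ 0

At p = 0, q = 1.5, compute slack b - a·x for each constraint:
  C1: 14 − 0 = 14  (slack)
  C2: 11 − 1.5 = 9.5  (slack)
  C3: 74 − 6 = 68  (slack)
  C4: 19 − 1.5 = 17.5  (slack)
  C5: 3 − 3 = 0  (binding)

Optimal: p = 0, q = 1.5
Binding: C5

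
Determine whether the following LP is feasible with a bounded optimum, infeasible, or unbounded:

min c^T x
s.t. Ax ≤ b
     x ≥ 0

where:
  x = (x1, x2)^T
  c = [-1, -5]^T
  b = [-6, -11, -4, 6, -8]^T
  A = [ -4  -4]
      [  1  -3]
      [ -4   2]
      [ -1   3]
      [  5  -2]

Infeasible (no feasible solution exists)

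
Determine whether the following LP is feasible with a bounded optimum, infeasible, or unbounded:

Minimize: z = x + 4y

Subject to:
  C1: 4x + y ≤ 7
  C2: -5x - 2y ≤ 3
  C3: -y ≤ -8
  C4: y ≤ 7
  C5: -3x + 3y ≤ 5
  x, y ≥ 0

Infeasible (no feasible solution exists)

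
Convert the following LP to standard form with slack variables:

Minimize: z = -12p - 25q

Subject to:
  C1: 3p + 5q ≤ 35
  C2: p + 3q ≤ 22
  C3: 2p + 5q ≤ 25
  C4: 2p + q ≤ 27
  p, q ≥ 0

min z = -12p - 25q

s.t.
  3p + 5q + s1 = 35
  p + 3q + s2 = 22
  2p + 5q + s3 = 25
  2p + q + s4 = 27
  p, q, s1, s2, s3, s4 ≥ 0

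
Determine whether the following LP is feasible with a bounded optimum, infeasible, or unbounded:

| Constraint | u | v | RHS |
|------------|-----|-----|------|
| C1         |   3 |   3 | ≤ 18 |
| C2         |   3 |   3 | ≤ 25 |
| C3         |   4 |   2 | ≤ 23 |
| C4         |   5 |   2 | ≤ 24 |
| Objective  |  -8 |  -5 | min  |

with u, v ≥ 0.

Feasible with a bounded optimal solution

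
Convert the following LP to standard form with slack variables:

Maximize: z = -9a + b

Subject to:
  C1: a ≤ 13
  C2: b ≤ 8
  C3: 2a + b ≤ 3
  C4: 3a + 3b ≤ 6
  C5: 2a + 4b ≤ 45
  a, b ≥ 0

max z = -9a + b

s.t.
  a + s1 = 13
  b + s2 = 8
  2a + b + s3 = 3
  3a + 3b + s4 = 6
  2a + 4b + s5 = 45
  a, b, s1, s2, s3, s4, s5 ≥ 0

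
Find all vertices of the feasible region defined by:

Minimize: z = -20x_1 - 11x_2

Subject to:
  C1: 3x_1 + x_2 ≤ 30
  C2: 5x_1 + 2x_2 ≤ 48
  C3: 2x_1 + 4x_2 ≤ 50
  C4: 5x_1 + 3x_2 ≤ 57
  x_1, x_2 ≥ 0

(0, 0), (9.6, 0), (6, 9), (5.571, 9.714), (0, 12.5)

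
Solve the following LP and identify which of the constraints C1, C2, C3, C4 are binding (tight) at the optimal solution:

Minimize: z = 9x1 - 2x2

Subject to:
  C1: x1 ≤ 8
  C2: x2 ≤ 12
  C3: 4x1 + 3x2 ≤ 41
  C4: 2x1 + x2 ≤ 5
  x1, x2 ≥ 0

At x1 = 0, x2 = 5, compute slack b - a·x for each constraint:
  C1: 8 − 0 = 8  (slack)
  C2: 12 − 5 = 7  (slack)
  C3: 41 − 15 = 26  (slack)
  C4: 5 − 5 = 0  (binding)

Optimal: x1 = 0, x2 = 5
Binding: C4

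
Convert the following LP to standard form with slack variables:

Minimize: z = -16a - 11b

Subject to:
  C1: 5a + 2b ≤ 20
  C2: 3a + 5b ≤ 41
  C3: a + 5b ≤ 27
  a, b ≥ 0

min z = -16a - 11b

s.t.
  5a + 2b + s1 = 20
  3a + 5b + s2 = 41
  a + 5b + s3 = 27
  a, b, s1, s2, s3 ≥ 0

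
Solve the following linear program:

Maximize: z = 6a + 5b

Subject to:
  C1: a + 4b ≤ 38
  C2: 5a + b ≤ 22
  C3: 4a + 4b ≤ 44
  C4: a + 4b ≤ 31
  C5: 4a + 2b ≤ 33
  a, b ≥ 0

Evaluate the objective at each vertex of the feasible region:
  z(0, 0) = 0
  z(4.4, 0) = 26.4
  z(3, 7) = 53  ←
  z(0, 7.75) = 38.75
The maximum is at a = 3, b = 7.

a = 3, b = 7, z = 53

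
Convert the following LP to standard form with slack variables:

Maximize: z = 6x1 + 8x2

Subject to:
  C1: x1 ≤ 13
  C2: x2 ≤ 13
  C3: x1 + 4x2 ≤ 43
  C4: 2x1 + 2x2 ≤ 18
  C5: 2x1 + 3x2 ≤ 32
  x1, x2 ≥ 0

max z = 6x1 + 8x2

s.t.
  x1 + s1 = 13
  x2 + s2 = 13
  x1 + 4x2 + s3 = 43
  2x1 + 2x2 + s4 = 18
  2x1 + 3x2 + s5 = 32
  x1, x2, s1, s2, s3, s4, s5 ≥ 0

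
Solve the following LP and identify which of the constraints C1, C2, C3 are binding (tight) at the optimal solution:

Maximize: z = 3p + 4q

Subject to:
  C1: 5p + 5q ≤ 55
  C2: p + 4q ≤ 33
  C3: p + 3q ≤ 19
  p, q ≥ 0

At p = 7, q = 4, compute slack b - a·x for each constraint:
  C1: 55 − 55 = 0  (binding)
  C2: 33 − 23 = 10  (slack)
  C3: 19 − 19 = 0  (binding)

Optimal: p = 7, q = 4
Binding: C1, C3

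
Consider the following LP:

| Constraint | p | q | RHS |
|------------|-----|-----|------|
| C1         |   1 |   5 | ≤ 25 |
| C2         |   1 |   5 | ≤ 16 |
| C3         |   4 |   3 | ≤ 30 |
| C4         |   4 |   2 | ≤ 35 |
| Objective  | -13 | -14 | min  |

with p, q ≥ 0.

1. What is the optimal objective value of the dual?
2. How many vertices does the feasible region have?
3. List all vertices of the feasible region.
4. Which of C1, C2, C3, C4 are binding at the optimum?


1. -106
2. 4
3. (0, 0), (7.5, 0), (6, 2), (0, 3.2)
4. C2, C3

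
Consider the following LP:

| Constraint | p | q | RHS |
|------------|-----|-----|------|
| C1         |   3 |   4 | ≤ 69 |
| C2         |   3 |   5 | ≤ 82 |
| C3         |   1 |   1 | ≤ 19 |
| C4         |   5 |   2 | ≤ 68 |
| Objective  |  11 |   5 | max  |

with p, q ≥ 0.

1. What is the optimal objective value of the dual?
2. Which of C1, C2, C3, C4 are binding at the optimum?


1. 155
2. C3, C4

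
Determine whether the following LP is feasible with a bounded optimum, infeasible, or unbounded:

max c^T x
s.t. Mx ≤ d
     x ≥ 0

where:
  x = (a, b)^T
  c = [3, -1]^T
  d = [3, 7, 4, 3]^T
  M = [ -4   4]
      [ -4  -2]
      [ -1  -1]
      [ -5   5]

Unbounded (objective can increase without bound)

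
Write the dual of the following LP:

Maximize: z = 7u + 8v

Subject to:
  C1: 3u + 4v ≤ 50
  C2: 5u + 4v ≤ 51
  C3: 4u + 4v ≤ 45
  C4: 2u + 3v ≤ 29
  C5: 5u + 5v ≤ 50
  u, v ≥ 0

Primal max cᵀx s.t. Ax ≤ b, x ≥ 0  →  Dual min bᵀy s.t. Aᵀy ≥ c, y ≥ 0.

Minimize: z = 50y1 + 51y2 + 45y3 + 29y4 + 50y5

Subject to:
  3y1 + 5y2 + 4y3 + 2y4 + 5y5 ≥ 7
  4y1 + 4y2 + 4y3 + 3y4 + 5y5 ≥ 8
  y1, y2, y3, y4, y5 ≥ 0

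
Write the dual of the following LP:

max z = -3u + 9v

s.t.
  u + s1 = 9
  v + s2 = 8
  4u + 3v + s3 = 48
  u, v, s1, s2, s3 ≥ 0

Primal max cᵀx s.t. Ax ≤ b, x ≥ 0  →  Dual min bᵀy s.t. Aᵀy ≥ c, y ≥ 0.

Minimize: z = 9y1 + 8y2 + 48y3

Subject to:
  y1 + 4y3 ≥ -3
  y2 + 3y3 ≥ 9
  y1, y2, y3 ≥ 0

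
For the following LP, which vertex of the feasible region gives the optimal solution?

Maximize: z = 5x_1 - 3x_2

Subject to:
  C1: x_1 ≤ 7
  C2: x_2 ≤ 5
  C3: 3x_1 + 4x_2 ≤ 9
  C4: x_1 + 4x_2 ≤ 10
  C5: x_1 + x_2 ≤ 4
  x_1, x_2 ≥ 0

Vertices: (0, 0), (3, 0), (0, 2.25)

Evaluate the objective at each vertex of the feasible region:
  z(0, 0) = 0
  z(3, 0) = 15  ←
  z(0, 2.25) = -6.75
The maximum is at x_1 = 3, x_2 = 0.

(3, 0)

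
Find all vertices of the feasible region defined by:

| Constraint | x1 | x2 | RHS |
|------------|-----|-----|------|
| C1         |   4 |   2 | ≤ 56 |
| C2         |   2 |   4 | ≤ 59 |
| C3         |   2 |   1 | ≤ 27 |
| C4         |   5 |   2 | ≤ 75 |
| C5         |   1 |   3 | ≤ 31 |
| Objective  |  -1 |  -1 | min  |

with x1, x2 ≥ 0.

(0, 0), (13.5, 0), (10, 7), (0, 10.33)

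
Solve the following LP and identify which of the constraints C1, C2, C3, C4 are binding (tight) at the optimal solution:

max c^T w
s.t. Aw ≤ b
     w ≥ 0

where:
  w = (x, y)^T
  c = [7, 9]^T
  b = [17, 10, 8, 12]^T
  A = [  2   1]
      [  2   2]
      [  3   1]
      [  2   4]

At x = 2, y = 2, compute slack b - a·x for each constraint:
  C1: 17 − 6 = 11  (slack)
  C2: 10 − 8 = 2  (slack)
  C3: 8 − 8 = 0  (binding)
  C4: 12 − 12 = 0  (binding)

Optimal: x = 2, y = 2
Binding: C3, C4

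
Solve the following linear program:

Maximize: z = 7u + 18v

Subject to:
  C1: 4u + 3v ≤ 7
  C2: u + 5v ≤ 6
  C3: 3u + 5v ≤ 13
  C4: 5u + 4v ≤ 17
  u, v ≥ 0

Evaluate the objective at each vertex of the feasible region:
  z(0, 0) = 0
  z(1.75, 0) = 12.25
  z(1, 1) = 25  ←
  z(0, 1.2) = 21.6
The maximum is at u = 1, v = 1.

u = 1, v = 1, z = 25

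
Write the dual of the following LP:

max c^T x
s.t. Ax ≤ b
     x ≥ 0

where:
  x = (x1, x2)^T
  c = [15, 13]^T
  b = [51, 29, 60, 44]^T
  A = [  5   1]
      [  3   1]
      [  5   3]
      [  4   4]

Primal max cᵀx s.t. Ax ≤ b, x ≥ 0  →  Dual min bᵀy s.t. Aᵀy ≥ c, y ≥ 0.

Minimize: z = 51y1 + 29y2 + 60y3 + 44y4

Subject to:
  5y1 + 3y2 + 5y3 + 4y4 ≥ 15
  y1 + y2 + 3y3 + 4y4 ≥ 13
  y1, y2, y3, y4 ≥ 0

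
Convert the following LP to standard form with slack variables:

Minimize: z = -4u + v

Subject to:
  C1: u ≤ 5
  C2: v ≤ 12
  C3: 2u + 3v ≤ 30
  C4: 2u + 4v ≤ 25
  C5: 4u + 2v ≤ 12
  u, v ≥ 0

min z = -4u + v

s.t.
  u + s1 = 5
  v + s2 = 12
  2u + 3v + s3 = 30
  2u + 4v + s4 = 25
  4u + 2v + s5 = 12
  u, v, s1, s2, s3, s4, s5 ≥ 0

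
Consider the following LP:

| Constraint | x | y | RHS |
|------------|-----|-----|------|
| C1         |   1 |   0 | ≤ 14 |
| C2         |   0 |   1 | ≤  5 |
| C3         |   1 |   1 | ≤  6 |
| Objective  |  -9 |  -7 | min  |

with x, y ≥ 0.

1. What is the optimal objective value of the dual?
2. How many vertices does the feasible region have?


1. -54
2. 4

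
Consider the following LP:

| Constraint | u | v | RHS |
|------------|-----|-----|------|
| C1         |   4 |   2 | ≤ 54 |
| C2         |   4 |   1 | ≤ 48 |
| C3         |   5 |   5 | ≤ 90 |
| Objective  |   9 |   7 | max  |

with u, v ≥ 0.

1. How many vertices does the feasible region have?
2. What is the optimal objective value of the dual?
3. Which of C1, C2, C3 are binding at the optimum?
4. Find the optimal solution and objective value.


1. 5
2. 144
3. C1, C3
4. u = 9, v = 9, z = 144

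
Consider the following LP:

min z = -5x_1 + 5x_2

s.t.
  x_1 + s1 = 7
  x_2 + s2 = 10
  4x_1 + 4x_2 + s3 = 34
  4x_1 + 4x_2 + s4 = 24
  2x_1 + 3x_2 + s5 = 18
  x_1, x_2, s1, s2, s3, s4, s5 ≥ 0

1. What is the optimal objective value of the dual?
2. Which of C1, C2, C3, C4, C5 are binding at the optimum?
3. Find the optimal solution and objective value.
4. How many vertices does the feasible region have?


1. -30
2. C4
3. x_1 = 6, x_2 = 0, z = -30
4. 3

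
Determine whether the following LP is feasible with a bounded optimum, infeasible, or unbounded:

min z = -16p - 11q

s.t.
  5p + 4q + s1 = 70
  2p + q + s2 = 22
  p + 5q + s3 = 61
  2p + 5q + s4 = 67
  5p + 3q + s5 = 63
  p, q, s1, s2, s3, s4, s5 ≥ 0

Feasible with a bounded optimal solution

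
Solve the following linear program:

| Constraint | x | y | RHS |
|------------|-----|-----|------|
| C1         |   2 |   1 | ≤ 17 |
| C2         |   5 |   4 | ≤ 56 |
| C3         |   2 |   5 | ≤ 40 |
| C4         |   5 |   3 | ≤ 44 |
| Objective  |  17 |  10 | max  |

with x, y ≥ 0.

Evaluate the objective at each vertex of the feasible region:
  z(0, 0) = 0
  z(8.5, 0) = 144.5
  z(7, 3) = 149  ←
  z(5.263, 5.895) = 148.4
  z(0, 8) = 80
The maximum is at x = 7, y = 3.

x = 7, y = 3, z = 149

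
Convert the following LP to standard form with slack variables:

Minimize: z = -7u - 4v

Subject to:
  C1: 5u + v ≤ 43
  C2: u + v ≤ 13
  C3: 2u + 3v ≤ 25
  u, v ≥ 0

min z = -7u - 4v

s.t.
  5u + v + s1 = 43
  u + v + s2 = 13
  2u + 3v + s3 = 25
  u, v, s1, s2, s3 ≥ 0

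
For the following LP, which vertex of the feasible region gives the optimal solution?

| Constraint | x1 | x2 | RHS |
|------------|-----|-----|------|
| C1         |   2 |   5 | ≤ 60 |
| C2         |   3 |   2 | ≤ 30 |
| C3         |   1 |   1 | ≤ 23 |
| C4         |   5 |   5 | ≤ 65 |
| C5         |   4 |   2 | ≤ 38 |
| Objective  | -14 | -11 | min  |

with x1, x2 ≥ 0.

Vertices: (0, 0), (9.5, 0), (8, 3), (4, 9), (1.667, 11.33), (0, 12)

Evaluate the objective at each vertex of the feasible region:
  z(0, 0) = 0
  z(9.5, 0) = -133
  z(8, 3) = -145
  z(4, 9) = -155  ←
  z(1.667, 11.33) = -148
  z(0, 12) = -132
The minimum is at x1 = 4, x2 = 9.

(4, 9)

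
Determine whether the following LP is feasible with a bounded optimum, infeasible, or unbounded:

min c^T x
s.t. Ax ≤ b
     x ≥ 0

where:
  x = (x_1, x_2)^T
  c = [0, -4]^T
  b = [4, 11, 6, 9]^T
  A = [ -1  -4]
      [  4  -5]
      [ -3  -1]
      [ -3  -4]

Unbounded (objective can decrease without bound)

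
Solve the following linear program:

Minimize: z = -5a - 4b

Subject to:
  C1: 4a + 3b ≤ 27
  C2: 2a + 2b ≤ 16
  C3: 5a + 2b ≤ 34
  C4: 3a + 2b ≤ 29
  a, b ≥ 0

Evaluate the objective at each vertex of the feasible region:
  z(0, 0) = 0
  z(6.75, 0) = -33.75
  z(3, 5) = -35  ←
  z(0, 8) = -32
The minimum is at a = 3, b = 5.

a = 3, b = 5, z = -35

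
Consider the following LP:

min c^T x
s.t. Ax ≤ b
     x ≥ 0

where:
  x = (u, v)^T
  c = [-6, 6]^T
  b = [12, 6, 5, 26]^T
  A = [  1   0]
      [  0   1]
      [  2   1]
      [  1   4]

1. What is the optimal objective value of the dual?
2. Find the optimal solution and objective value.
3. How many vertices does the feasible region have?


1. -15
2. u = 2.5, v = 0, z = -15
3. 3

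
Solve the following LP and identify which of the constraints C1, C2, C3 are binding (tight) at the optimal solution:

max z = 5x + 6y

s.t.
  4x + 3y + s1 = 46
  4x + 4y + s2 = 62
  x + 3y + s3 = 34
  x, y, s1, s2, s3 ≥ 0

At x = 4, y = 10, compute slack b - a·x for each constraint:
  C1: 46 − 46 = 0  (binding)
  C2: 62 − 56 = 6  (slack)
  C3: 34 − 34 = 0  (binding)

Optimal: x = 4, y = 10
Binding: C1, C3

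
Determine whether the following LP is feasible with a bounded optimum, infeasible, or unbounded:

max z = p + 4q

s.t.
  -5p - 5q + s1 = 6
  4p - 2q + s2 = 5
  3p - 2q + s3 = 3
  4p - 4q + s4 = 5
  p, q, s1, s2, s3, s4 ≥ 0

Unbounded (objective can increase without bound)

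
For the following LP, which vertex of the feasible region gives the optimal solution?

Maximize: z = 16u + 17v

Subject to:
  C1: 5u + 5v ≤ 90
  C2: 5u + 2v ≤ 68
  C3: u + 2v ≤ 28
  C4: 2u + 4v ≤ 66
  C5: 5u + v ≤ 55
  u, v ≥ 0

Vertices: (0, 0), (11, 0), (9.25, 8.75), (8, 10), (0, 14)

Evaluate the objective at each vertex of the feasible region:
  z(0, 0) = 0
  z(11, 0) = 176
  z(9.25, 8.75) = 296.8
  z(8, 10) = 298  ←
  z(0, 14) = 238
The maximum is at u = 8, v = 10.

(8, 10)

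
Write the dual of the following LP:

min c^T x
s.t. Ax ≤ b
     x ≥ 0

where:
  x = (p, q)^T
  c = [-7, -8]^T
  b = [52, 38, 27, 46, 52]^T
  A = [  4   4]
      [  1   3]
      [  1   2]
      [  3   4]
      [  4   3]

Primal min cᵀx s.t. Ax ≤ b, x ≥ 0  →  Dual max −bᵀy s.t. Aᵀy ≥ −c, y ≥ 0.

Maximize: z = -52y1 - 38y2 - 27y3 - 46y4 - 52y5

Subject to:
  4y1 + y2 + y3 + 3y4 + 4y5 ≥ 7
  4y1 + 3y2 + 2y3 + 4y4 + 3y5 ≥ 8
  y1, y2, y3, y4, y5 ≥ 0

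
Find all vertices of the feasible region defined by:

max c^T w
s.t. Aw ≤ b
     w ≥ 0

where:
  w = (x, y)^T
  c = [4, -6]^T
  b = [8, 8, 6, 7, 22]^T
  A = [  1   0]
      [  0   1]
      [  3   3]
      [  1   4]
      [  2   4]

(0, 0), (2, 0), (0.3333, 1.667), (0, 1.75)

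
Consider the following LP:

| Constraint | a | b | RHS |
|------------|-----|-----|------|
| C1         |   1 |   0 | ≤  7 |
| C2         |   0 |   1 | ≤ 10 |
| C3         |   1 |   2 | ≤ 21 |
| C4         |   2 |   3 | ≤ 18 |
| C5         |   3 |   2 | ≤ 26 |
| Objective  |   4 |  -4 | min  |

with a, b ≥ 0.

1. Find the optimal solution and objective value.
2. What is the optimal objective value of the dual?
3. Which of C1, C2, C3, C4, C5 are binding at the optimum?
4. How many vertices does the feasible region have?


1. a = 0, b = 6, z = -24
2. -24
3. C4
4. 4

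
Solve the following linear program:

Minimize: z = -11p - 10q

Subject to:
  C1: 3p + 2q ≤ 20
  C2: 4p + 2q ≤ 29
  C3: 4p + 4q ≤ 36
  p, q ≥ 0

Evaluate the objective at each vertex of the feasible region:
  z(0, 0) = 0
  z(6.667, 0) = -73.33
  z(2, 7) = -92  ←
  z(0, 9) = -90
The minimum is at p = 2, q = 7.

p = 2, q = 7, z = -92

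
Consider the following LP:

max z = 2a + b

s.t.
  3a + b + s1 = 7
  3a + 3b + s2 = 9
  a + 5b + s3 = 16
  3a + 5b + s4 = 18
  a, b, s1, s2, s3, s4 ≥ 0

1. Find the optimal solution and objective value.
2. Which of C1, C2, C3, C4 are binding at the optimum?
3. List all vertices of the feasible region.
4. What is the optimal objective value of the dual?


1. a = 2, b = 1, z = 5
2. C1, C2
3. (0, 0), (2.333, 0), (2, 1), (0, 3)
4. 5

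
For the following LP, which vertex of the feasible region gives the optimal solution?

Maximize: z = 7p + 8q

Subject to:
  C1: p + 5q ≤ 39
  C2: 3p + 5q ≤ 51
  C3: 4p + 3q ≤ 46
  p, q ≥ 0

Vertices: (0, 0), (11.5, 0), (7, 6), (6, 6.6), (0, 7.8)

Evaluate the objective at each vertex of the feasible region:
  z(0, 0) = 0
  z(11.5, 0) = 80.5
  z(7, 6) = 97  ←
  z(6, 6.6) = 94.8
  z(0, 7.8) = 62.4
The maximum is at p = 7, q = 6.

(7, 6)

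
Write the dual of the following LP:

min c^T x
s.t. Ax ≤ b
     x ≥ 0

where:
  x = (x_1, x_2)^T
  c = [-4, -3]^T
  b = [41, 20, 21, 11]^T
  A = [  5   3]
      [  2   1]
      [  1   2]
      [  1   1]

Primal min cᵀx s.t. Ax ≤ b, x ≥ 0  →  Dual max −bᵀy s.t. Aᵀy ≥ −c, y ≥ 0.

Maximize: z = -41y1 - 20y2 - 21y3 - 11y4

Subject to:
  5y1 + 2y2 + y3 + y4 ≥ 4
  3y1 + y2 + 2y3 + y4 ≥ 3
  y1, y2, y3, y4 ≥ 0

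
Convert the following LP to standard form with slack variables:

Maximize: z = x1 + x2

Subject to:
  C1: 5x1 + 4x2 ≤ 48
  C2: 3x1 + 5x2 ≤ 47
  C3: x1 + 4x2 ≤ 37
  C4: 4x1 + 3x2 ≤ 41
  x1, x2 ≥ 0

max z = x1 + x2

s.t.
  5x1 + 4x2 + s1 = 48
  3x1 + 5x2 + s2 = 47
  x1 + 4x2 + s3 = 37
  4x1 + 3x2 + s4 = 41
  x1, x2, s1, s2, s3, s4 ≥ 0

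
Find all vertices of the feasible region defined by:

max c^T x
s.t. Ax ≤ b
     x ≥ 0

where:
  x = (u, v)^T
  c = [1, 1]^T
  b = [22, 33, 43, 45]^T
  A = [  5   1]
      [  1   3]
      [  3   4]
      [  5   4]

(0, 0), (4.4, 0), (2.867, 7.667), (1, 10), (0, 10.75)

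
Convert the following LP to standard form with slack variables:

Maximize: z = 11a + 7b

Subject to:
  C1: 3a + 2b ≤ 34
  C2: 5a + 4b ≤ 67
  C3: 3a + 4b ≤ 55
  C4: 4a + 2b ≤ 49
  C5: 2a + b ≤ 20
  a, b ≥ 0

max z = 11a + 7b

s.t.
  3a + 2b + s1 = 34
  5a + 4b + s2 = 67
  3a + 4b + s3 = 55
  4a + 2b + s4 = 49
  2a + b + s5 = 20
  a, b, s1, s2, s3, s4, s5 ≥ 0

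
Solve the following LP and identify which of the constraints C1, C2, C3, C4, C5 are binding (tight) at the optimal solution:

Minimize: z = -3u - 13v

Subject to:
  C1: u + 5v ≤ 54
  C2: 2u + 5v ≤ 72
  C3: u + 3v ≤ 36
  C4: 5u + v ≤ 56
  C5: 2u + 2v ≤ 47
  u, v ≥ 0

At u = 9, v = 9, compute slack b - a·x for each constraint:
  C1: 54 − 54 = 0  (binding)
  C2: 72 − 63 = 9  (slack)
  C3: 36 − 36 = 0  (binding)
  C4: 56 − 54 = 2  (slack)
  C5: 47 − 36 = 11  (slack)

Optimal: u = 9, v = 9
Binding: C1, C3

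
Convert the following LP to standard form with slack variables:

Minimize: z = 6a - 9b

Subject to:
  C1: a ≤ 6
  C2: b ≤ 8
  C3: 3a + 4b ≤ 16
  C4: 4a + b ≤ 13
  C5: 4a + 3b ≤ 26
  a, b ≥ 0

min z = 6a - 9b

s.t.
  a + s1 = 6
  b + s2 = 8
  3a + 4b + s3 = 16
  4a + b + s4 = 13
  4a + 3b + s5 = 26
  a, b, s1, s2, s3, s4, s5 ≥ 0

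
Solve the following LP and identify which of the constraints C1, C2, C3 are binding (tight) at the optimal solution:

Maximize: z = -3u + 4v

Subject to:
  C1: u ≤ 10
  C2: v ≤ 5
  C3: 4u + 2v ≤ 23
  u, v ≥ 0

At u = 0, v = 5, compute slack b - a·x for each constraint:
  C1: 10 − 0 = 10  (slack)
  C2: 5 − 5 = 0  (binding)
  C3: 23 − 10 = 13  (slack)

Optimal: u = 0, v = 5
Binding: C2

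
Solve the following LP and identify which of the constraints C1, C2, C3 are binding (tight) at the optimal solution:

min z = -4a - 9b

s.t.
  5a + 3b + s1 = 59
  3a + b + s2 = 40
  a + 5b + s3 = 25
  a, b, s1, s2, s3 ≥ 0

At a = 10, b = 3, compute slack b - a·x for each constraint:
  C1: 59 − 59 = 0  (binding)
  C2: 40 − 33 = 7  (slack)
  C3: 25 − 25 = 0  (binding)

Optimal: a = 10, b = 3
Binding: C1, C3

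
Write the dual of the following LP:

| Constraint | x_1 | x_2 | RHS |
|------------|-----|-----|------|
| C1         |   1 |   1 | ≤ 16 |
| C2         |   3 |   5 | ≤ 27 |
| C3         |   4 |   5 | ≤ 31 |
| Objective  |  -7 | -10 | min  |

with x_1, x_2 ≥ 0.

Primal min cᵀx s.t. Ax ≤ b, x ≥ 0  →  Dual max −bᵀy s.t. Aᵀy ≥ −c, y ≥ 0.

Maximize: z = -16y1 - 27y2 - 31y3

Subject to:
  y1 + 3y2 + 4y3 ≥ 7
  y1 + 5y2 + 5y3 ≥ 10
  y1, y2, y3 ≥ 0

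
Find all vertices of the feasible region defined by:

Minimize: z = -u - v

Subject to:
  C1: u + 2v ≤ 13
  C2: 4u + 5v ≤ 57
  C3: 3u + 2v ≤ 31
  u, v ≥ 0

(0, 0), (10.33, 0), (9, 2), (0, 6.5)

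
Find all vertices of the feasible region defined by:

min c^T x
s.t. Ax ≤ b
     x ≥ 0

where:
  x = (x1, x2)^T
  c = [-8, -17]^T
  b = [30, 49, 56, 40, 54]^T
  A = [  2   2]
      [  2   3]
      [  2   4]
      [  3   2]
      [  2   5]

(0, 0), (13.33, 0), (10, 5), (7, 8), (0, 10.8)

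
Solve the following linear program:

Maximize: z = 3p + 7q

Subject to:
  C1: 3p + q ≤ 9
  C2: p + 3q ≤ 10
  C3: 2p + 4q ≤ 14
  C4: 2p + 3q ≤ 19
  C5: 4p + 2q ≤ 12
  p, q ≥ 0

Evaluate the objective at each vertex of the feasible region:
  z(0, 0) = 0
  z(3, 0) = 9
  z(1.667, 2.667) = 23.67
  z(1, 3) = 24  ←
  z(0, 3.333) = 23.33
The maximum is at p = 1, q = 3.

p = 1, q = 3, z = 24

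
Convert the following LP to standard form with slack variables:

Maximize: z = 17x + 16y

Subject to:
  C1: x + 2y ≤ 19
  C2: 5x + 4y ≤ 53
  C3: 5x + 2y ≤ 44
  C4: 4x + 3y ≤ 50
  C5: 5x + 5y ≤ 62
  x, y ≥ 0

max z = 17x + 16y

s.t.
  x + 2y + s1 = 19
  5x + 4y + s2 = 53
  5x + 2y + s3 = 44
  4x + 3y + s4 = 50
  5x + 5y + s5 = 62
  x, y, s1, s2, s3, s4, s5 ≥ 0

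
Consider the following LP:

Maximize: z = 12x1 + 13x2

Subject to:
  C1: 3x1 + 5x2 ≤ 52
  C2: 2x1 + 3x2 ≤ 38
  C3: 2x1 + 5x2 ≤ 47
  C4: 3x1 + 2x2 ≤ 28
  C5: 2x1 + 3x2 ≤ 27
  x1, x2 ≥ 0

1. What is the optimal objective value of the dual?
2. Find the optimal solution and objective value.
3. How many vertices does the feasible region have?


1. 137
2. x1 = 6, x2 = 5, z = 137
3. 4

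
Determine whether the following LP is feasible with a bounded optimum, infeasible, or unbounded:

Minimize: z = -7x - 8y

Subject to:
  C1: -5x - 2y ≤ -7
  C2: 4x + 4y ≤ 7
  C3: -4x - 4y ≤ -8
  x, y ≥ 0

Infeasible (no feasible solution exists)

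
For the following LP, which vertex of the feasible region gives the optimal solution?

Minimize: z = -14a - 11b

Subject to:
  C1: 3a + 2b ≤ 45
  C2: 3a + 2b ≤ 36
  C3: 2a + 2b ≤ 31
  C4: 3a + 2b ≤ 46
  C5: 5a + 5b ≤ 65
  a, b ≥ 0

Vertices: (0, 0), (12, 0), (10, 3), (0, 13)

Evaluate the objective at each vertex of the feasible region:
  z(0, 0) = 0
  z(12, 0) = -168
  z(10, 3) = -173  ←
  z(0, 13) = -143
The minimum is at a = 10, b = 3.

(10, 3)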